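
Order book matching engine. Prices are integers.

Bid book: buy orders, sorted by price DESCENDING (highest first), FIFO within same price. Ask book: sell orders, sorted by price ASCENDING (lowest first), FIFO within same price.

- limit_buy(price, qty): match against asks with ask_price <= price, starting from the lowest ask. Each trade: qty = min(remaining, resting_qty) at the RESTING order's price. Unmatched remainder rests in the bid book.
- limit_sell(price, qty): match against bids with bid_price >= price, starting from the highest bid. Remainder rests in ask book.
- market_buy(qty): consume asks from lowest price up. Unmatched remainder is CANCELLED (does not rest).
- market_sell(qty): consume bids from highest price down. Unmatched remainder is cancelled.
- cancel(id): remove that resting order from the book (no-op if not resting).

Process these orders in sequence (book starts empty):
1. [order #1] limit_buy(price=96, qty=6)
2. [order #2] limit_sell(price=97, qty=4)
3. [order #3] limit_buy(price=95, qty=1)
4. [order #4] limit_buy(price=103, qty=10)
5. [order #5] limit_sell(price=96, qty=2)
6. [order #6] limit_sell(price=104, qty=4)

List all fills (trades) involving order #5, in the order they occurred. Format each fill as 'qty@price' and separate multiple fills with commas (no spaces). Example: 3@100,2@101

Answer: 2@103

Derivation:
After op 1 [order #1] limit_buy(price=96, qty=6): fills=none; bids=[#1:6@96] asks=[-]
After op 2 [order #2] limit_sell(price=97, qty=4): fills=none; bids=[#1:6@96] asks=[#2:4@97]
After op 3 [order #3] limit_buy(price=95, qty=1): fills=none; bids=[#1:6@96 #3:1@95] asks=[#2:4@97]
After op 4 [order #4] limit_buy(price=103, qty=10): fills=#4x#2:4@97; bids=[#4:6@103 #1:6@96 #3:1@95] asks=[-]
After op 5 [order #5] limit_sell(price=96, qty=2): fills=#4x#5:2@103; bids=[#4:4@103 #1:6@96 #3:1@95] asks=[-]
After op 6 [order #6] limit_sell(price=104, qty=4): fills=none; bids=[#4:4@103 #1:6@96 #3:1@95] asks=[#6:4@104]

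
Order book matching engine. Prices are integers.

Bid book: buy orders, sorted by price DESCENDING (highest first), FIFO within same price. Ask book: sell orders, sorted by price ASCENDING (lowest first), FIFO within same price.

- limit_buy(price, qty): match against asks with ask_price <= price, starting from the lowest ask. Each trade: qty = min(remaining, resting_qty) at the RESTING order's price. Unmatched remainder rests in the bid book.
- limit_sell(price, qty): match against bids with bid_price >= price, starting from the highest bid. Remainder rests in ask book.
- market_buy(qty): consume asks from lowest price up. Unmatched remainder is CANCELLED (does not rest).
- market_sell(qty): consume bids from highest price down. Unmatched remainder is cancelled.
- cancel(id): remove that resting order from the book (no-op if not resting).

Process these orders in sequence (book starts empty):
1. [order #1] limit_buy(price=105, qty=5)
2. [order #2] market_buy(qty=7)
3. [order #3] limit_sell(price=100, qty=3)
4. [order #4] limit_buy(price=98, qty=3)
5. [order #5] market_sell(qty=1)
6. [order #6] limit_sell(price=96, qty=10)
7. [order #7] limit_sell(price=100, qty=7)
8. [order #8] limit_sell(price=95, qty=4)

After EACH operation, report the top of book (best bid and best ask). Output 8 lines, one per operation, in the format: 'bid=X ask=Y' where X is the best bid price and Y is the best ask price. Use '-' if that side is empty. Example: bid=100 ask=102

Answer: bid=105 ask=-
bid=105 ask=-
bid=105 ask=-
bid=105 ask=-
bid=105 ask=-
bid=- ask=96
bid=- ask=96
bid=- ask=95

Derivation:
After op 1 [order #1] limit_buy(price=105, qty=5): fills=none; bids=[#1:5@105] asks=[-]
After op 2 [order #2] market_buy(qty=7): fills=none; bids=[#1:5@105] asks=[-]
After op 3 [order #3] limit_sell(price=100, qty=3): fills=#1x#3:3@105; bids=[#1:2@105] asks=[-]
After op 4 [order #4] limit_buy(price=98, qty=3): fills=none; bids=[#1:2@105 #4:3@98] asks=[-]
After op 5 [order #5] market_sell(qty=1): fills=#1x#5:1@105; bids=[#1:1@105 #4:3@98] asks=[-]
After op 6 [order #6] limit_sell(price=96, qty=10): fills=#1x#6:1@105 #4x#6:3@98; bids=[-] asks=[#6:6@96]
After op 7 [order #7] limit_sell(price=100, qty=7): fills=none; bids=[-] asks=[#6:6@96 #7:7@100]
After op 8 [order #8] limit_sell(price=95, qty=4): fills=none; bids=[-] asks=[#8:4@95 #6:6@96 #7:7@100]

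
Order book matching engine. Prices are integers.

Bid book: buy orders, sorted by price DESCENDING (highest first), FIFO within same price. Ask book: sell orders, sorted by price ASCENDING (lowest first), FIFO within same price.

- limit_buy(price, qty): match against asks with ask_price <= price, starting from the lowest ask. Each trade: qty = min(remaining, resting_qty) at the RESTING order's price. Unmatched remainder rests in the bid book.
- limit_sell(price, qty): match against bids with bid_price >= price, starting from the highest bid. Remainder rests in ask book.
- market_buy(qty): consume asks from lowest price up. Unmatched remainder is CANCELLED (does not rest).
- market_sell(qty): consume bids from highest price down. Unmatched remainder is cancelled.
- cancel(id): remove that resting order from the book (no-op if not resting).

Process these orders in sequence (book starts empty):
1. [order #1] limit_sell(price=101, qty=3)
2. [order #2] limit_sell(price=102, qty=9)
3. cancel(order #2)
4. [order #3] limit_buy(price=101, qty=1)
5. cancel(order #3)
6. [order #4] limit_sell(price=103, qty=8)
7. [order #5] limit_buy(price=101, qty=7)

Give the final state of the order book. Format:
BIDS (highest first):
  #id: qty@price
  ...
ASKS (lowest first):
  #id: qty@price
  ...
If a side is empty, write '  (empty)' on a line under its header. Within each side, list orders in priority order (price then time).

After op 1 [order #1] limit_sell(price=101, qty=3): fills=none; bids=[-] asks=[#1:3@101]
After op 2 [order #2] limit_sell(price=102, qty=9): fills=none; bids=[-] asks=[#1:3@101 #2:9@102]
After op 3 cancel(order #2): fills=none; bids=[-] asks=[#1:3@101]
After op 4 [order #3] limit_buy(price=101, qty=1): fills=#3x#1:1@101; bids=[-] asks=[#1:2@101]
After op 5 cancel(order #3): fills=none; bids=[-] asks=[#1:2@101]
After op 6 [order #4] limit_sell(price=103, qty=8): fills=none; bids=[-] asks=[#1:2@101 #4:8@103]
After op 7 [order #5] limit_buy(price=101, qty=7): fills=#5x#1:2@101; bids=[#5:5@101] asks=[#4:8@103]

Answer: BIDS (highest first):
  #5: 5@101
ASKS (lowest first):
  #4: 8@103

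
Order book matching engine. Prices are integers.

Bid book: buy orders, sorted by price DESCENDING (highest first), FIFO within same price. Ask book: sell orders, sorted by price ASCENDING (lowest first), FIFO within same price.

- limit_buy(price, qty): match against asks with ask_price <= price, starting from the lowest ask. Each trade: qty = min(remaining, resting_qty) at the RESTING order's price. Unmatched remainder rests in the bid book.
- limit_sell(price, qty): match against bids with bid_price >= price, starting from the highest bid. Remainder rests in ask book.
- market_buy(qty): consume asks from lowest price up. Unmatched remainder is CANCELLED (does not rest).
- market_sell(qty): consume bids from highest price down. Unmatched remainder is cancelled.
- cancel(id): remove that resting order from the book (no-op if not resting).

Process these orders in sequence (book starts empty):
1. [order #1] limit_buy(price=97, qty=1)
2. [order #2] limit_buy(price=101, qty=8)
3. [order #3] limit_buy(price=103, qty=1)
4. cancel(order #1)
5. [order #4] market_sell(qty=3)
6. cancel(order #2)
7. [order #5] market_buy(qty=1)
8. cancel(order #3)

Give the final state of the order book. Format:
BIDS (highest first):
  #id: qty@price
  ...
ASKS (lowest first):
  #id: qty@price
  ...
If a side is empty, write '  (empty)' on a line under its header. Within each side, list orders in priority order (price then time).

Answer: BIDS (highest first):
  (empty)
ASKS (lowest first):
  (empty)

Derivation:
After op 1 [order #1] limit_buy(price=97, qty=1): fills=none; bids=[#1:1@97] asks=[-]
After op 2 [order #2] limit_buy(price=101, qty=8): fills=none; bids=[#2:8@101 #1:1@97] asks=[-]
After op 3 [order #3] limit_buy(price=103, qty=1): fills=none; bids=[#3:1@103 #2:8@101 #1:1@97] asks=[-]
After op 4 cancel(order #1): fills=none; bids=[#3:1@103 #2:8@101] asks=[-]
After op 5 [order #4] market_sell(qty=3): fills=#3x#4:1@103 #2x#4:2@101; bids=[#2:6@101] asks=[-]
After op 6 cancel(order #2): fills=none; bids=[-] asks=[-]
After op 7 [order #5] market_buy(qty=1): fills=none; bids=[-] asks=[-]
After op 8 cancel(order #3): fills=none; bids=[-] asks=[-]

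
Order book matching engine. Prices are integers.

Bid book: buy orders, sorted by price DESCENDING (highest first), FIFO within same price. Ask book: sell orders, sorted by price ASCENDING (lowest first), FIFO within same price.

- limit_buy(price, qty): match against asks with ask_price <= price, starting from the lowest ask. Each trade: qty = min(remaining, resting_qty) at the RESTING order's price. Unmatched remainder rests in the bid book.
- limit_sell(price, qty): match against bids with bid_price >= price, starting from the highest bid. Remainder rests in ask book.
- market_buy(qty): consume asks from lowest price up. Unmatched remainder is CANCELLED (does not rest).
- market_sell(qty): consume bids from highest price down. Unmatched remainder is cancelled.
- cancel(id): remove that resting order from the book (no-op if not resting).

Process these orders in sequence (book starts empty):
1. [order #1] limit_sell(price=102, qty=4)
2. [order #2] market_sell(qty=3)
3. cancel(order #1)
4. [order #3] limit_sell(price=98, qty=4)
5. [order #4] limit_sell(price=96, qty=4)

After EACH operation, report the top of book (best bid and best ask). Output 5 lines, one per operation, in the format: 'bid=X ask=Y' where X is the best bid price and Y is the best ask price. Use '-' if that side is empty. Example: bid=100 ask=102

After op 1 [order #1] limit_sell(price=102, qty=4): fills=none; bids=[-] asks=[#1:4@102]
After op 2 [order #2] market_sell(qty=3): fills=none; bids=[-] asks=[#1:4@102]
After op 3 cancel(order #1): fills=none; bids=[-] asks=[-]
After op 4 [order #3] limit_sell(price=98, qty=4): fills=none; bids=[-] asks=[#3:4@98]
After op 5 [order #4] limit_sell(price=96, qty=4): fills=none; bids=[-] asks=[#4:4@96 #3:4@98]

Answer: bid=- ask=102
bid=- ask=102
bid=- ask=-
bid=- ask=98
bid=- ask=96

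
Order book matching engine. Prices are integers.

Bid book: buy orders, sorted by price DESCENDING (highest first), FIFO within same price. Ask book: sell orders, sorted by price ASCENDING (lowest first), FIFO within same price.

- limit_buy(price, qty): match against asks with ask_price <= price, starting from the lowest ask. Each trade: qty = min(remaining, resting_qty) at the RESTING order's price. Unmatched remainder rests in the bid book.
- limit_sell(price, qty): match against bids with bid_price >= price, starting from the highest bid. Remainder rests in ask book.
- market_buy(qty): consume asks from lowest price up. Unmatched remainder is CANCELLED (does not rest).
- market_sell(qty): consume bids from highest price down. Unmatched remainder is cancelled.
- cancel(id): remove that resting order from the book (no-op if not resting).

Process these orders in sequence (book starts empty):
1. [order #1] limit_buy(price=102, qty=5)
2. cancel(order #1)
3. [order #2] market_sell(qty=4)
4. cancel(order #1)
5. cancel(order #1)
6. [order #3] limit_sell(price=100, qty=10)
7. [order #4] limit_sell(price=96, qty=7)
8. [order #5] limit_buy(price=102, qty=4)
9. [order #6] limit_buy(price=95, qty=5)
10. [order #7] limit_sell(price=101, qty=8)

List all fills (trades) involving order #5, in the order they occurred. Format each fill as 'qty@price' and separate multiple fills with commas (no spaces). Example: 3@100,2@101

Answer: 4@96

Derivation:
After op 1 [order #1] limit_buy(price=102, qty=5): fills=none; bids=[#1:5@102] asks=[-]
After op 2 cancel(order #1): fills=none; bids=[-] asks=[-]
After op 3 [order #2] market_sell(qty=4): fills=none; bids=[-] asks=[-]
After op 4 cancel(order #1): fills=none; bids=[-] asks=[-]
After op 5 cancel(order #1): fills=none; bids=[-] asks=[-]
After op 6 [order #3] limit_sell(price=100, qty=10): fills=none; bids=[-] asks=[#3:10@100]
After op 7 [order #4] limit_sell(price=96, qty=7): fills=none; bids=[-] asks=[#4:7@96 #3:10@100]
After op 8 [order #5] limit_buy(price=102, qty=4): fills=#5x#4:4@96; bids=[-] asks=[#4:3@96 #3:10@100]
After op 9 [order #6] limit_buy(price=95, qty=5): fills=none; bids=[#6:5@95] asks=[#4:3@96 #3:10@100]
After op 10 [order #7] limit_sell(price=101, qty=8): fills=none; bids=[#6:5@95] asks=[#4:3@96 #3:10@100 #7:8@101]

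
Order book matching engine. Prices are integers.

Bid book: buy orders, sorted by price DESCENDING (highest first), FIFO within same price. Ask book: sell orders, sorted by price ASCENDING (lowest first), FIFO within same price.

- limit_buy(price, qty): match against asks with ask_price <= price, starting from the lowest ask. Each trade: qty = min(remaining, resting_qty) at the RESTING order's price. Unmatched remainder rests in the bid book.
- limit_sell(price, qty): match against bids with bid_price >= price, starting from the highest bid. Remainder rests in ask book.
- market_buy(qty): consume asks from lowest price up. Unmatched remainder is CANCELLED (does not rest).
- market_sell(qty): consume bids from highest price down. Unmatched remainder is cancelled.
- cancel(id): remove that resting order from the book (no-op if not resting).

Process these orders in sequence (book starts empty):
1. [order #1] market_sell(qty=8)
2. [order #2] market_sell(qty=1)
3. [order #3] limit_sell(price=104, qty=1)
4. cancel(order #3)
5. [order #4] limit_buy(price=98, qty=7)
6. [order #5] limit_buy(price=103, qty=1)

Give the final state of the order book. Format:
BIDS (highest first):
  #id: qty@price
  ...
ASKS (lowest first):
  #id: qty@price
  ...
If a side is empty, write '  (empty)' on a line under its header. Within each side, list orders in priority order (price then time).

Answer: BIDS (highest first):
  #5: 1@103
  #4: 7@98
ASKS (lowest first):
  (empty)

Derivation:
After op 1 [order #1] market_sell(qty=8): fills=none; bids=[-] asks=[-]
After op 2 [order #2] market_sell(qty=1): fills=none; bids=[-] asks=[-]
After op 3 [order #3] limit_sell(price=104, qty=1): fills=none; bids=[-] asks=[#3:1@104]
After op 4 cancel(order #3): fills=none; bids=[-] asks=[-]
After op 5 [order #4] limit_buy(price=98, qty=7): fills=none; bids=[#4:7@98] asks=[-]
After op 6 [order #5] limit_buy(price=103, qty=1): fills=none; bids=[#5:1@103 #4:7@98] asks=[-]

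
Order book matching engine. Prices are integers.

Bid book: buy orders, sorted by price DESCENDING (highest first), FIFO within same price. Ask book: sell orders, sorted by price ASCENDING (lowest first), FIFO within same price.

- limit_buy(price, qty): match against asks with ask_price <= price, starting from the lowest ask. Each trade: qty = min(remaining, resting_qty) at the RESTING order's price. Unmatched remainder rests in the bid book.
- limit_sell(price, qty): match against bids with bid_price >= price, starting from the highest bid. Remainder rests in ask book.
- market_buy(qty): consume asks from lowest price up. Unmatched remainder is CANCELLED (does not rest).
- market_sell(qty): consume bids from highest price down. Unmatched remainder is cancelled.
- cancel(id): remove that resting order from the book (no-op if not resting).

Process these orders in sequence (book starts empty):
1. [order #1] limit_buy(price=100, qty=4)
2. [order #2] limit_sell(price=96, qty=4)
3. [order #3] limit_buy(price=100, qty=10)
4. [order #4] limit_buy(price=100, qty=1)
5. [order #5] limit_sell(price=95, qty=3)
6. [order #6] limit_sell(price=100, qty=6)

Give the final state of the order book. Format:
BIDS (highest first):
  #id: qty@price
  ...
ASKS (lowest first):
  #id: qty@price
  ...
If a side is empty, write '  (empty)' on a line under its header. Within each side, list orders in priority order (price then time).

After op 1 [order #1] limit_buy(price=100, qty=4): fills=none; bids=[#1:4@100] asks=[-]
After op 2 [order #2] limit_sell(price=96, qty=4): fills=#1x#2:4@100; bids=[-] asks=[-]
After op 3 [order #3] limit_buy(price=100, qty=10): fills=none; bids=[#3:10@100] asks=[-]
After op 4 [order #4] limit_buy(price=100, qty=1): fills=none; bids=[#3:10@100 #4:1@100] asks=[-]
After op 5 [order #5] limit_sell(price=95, qty=3): fills=#3x#5:3@100; bids=[#3:7@100 #4:1@100] asks=[-]
After op 6 [order #6] limit_sell(price=100, qty=6): fills=#3x#6:6@100; bids=[#3:1@100 #4:1@100] asks=[-]

Answer: BIDS (highest first):
  #3: 1@100
  #4: 1@100
ASKS (lowest first):
  (empty)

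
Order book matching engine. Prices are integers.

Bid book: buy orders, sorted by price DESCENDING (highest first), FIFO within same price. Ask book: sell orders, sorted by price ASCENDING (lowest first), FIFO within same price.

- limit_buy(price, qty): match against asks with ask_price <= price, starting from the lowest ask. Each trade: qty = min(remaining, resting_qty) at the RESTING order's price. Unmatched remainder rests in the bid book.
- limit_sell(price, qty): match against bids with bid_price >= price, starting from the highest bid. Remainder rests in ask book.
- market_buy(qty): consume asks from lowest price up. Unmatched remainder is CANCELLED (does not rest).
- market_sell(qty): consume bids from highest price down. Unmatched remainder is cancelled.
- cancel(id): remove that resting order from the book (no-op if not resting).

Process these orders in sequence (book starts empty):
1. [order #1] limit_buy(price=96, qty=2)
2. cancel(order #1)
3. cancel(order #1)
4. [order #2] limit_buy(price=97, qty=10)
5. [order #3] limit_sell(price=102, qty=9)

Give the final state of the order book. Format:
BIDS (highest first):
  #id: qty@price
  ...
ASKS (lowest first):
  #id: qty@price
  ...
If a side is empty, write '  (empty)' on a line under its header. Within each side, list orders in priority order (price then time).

Answer: BIDS (highest first):
  #2: 10@97
ASKS (lowest first):
  #3: 9@102

Derivation:
After op 1 [order #1] limit_buy(price=96, qty=2): fills=none; bids=[#1:2@96] asks=[-]
After op 2 cancel(order #1): fills=none; bids=[-] asks=[-]
After op 3 cancel(order #1): fills=none; bids=[-] asks=[-]
After op 4 [order #2] limit_buy(price=97, qty=10): fills=none; bids=[#2:10@97] asks=[-]
After op 5 [order #3] limit_sell(price=102, qty=9): fills=none; bids=[#2:10@97] asks=[#3:9@102]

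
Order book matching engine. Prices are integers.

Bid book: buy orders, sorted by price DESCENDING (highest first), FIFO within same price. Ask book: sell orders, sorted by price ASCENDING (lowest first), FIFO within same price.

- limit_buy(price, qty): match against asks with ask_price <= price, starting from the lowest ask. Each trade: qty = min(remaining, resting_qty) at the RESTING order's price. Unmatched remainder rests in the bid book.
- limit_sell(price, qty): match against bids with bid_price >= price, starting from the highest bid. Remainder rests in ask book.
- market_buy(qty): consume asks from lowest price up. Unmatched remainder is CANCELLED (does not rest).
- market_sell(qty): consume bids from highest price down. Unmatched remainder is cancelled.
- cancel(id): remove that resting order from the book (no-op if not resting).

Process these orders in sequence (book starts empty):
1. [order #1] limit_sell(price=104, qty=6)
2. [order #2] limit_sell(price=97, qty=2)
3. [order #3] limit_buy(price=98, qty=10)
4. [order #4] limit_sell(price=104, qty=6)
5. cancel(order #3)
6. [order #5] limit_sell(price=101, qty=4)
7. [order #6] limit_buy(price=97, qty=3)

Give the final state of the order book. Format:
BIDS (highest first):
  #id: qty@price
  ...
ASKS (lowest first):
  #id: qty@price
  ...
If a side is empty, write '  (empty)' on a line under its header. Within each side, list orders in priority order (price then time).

After op 1 [order #1] limit_sell(price=104, qty=6): fills=none; bids=[-] asks=[#1:6@104]
After op 2 [order #2] limit_sell(price=97, qty=2): fills=none; bids=[-] asks=[#2:2@97 #1:6@104]
After op 3 [order #3] limit_buy(price=98, qty=10): fills=#3x#2:2@97; bids=[#3:8@98] asks=[#1:6@104]
After op 4 [order #4] limit_sell(price=104, qty=6): fills=none; bids=[#3:8@98] asks=[#1:6@104 #4:6@104]
After op 5 cancel(order #3): fills=none; bids=[-] asks=[#1:6@104 #4:6@104]
After op 6 [order #5] limit_sell(price=101, qty=4): fills=none; bids=[-] asks=[#5:4@101 #1:6@104 #4:6@104]
After op 7 [order #6] limit_buy(price=97, qty=3): fills=none; bids=[#6:3@97] asks=[#5:4@101 #1:6@104 #4:6@104]

Answer: BIDS (highest first):
  #6: 3@97
ASKS (lowest first):
  #5: 4@101
  #1: 6@104
  #4: 6@104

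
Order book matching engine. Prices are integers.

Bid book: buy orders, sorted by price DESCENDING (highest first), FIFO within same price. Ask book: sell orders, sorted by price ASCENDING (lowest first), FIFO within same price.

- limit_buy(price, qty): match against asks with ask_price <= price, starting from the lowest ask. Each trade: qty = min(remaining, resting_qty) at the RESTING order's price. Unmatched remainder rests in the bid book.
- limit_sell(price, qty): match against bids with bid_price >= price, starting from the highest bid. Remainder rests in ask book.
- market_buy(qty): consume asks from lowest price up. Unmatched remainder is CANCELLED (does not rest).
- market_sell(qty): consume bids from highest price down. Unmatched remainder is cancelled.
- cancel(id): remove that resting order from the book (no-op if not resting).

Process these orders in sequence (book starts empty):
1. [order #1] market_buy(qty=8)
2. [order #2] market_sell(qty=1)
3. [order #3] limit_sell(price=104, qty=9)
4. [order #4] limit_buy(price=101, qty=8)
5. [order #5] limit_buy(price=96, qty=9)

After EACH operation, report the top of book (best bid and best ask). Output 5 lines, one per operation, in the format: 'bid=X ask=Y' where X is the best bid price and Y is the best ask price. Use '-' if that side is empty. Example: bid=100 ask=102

Answer: bid=- ask=-
bid=- ask=-
bid=- ask=104
bid=101 ask=104
bid=101 ask=104

Derivation:
After op 1 [order #1] market_buy(qty=8): fills=none; bids=[-] asks=[-]
After op 2 [order #2] market_sell(qty=1): fills=none; bids=[-] asks=[-]
After op 3 [order #3] limit_sell(price=104, qty=9): fills=none; bids=[-] asks=[#3:9@104]
After op 4 [order #4] limit_buy(price=101, qty=8): fills=none; bids=[#4:8@101] asks=[#3:9@104]
After op 5 [order #5] limit_buy(price=96, qty=9): fills=none; bids=[#4:8@101 #5:9@96] asks=[#3:9@104]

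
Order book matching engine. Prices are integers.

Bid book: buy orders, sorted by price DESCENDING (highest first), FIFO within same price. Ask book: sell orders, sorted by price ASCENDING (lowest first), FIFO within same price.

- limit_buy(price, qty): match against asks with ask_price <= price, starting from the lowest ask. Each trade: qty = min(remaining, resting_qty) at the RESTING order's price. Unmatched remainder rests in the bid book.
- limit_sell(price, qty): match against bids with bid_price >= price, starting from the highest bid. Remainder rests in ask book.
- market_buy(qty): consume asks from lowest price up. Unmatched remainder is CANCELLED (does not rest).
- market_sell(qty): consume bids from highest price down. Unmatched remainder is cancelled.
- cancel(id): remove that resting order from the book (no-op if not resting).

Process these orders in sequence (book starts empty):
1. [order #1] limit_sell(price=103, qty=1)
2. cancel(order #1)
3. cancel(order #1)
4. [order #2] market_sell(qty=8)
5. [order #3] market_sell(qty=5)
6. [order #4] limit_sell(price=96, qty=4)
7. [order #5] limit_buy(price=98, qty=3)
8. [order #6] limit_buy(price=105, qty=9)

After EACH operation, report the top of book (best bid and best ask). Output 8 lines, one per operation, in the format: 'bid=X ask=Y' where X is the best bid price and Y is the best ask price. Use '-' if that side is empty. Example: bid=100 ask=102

Answer: bid=- ask=103
bid=- ask=-
bid=- ask=-
bid=- ask=-
bid=- ask=-
bid=- ask=96
bid=- ask=96
bid=105 ask=-

Derivation:
After op 1 [order #1] limit_sell(price=103, qty=1): fills=none; bids=[-] asks=[#1:1@103]
After op 2 cancel(order #1): fills=none; bids=[-] asks=[-]
After op 3 cancel(order #1): fills=none; bids=[-] asks=[-]
After op 4 [order #2] market_sell(qty=8): fills=none; bids=[-] asks=[-]
After op 5 [order #3] market_sell(qty=5): fills=none; bids=[-] asks=[-]
After op 6 [order #4] limit_sell(price=96, qty=4): fills=none; bids=[-] asks=[#4:4@96]
After op 7 [order #5] limit_buy(price=98, qty=3): fills=#5x#4:3@96; bids=[-] asks=[#4:1@96]
After op 8 [order #6] limit_buy(price=105, qty=9): fills=#6x#4:1@96; bids=[#6:8@105] asks=[-]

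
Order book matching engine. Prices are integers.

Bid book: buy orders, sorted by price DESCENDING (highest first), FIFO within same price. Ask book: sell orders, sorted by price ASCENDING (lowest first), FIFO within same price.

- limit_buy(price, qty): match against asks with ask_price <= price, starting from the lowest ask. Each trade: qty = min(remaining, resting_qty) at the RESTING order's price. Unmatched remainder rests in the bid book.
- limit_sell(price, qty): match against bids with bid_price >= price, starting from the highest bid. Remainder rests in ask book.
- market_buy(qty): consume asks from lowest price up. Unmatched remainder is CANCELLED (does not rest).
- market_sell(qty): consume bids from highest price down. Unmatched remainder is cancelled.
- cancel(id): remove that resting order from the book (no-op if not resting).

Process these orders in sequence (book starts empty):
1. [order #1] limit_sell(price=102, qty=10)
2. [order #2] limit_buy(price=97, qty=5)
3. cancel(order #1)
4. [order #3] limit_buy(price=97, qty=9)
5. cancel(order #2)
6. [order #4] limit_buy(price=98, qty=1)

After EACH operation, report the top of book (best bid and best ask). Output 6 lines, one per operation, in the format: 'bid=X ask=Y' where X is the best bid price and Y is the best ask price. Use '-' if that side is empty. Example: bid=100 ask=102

Answer: bid=- ask=102
bid=97 ask=102
bid=97 ask=-
bid=97 ask=-
bid=97 ask=-
bid=98 ask=-

Derivation:
After op 1 [order #1] limit_sell(price=102, qty=10): fills=none; bids=[-] asks=[#1:10@102]
After op 2 [order #2] limit_buy(price=97, qty=5): fills=none; bids=[#2:5@97] asks=[#1:10@102]
After op 3 cancel(order #1): fills=none; bids=[#2:5@97] asks=[-]
After op 4 [order #3] limit_buy(price=97, qty=9): fills=none; bids=[#2:5@97 #3:9@97] asks=[-]
After op 5 cancel(order #2): fills=none; bids=[#3:9@97] asks=[-]
After op 6 [order #4] limit_buy(price=98, qty=1): fills=none; bids=[#4:1@98 #3:9@97] asks=[-]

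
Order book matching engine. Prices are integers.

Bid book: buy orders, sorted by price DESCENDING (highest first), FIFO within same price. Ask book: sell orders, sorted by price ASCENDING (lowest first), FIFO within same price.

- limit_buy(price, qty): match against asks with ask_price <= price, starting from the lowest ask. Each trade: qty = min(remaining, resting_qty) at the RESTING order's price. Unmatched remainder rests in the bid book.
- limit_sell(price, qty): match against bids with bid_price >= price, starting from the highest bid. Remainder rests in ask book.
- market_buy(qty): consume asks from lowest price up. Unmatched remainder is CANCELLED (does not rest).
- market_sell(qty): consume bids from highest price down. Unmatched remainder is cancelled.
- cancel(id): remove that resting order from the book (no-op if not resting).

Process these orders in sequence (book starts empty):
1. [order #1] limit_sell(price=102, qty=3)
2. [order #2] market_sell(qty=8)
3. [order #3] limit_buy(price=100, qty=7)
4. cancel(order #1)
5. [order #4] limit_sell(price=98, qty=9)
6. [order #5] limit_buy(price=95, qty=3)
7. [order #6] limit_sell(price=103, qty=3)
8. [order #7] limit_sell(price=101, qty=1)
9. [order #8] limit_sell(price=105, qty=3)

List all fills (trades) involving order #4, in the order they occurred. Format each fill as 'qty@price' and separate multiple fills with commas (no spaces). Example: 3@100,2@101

After op 1 [order #1] limit_sell(price=102, qty=3): fills=none; bids=[-] asks=[#1:3@102]
After op 2 [order #2] market_sell(qty=8): fills=none; bids=[-] asks=[#1:3@102]
After op 3 [order #3] limit_buy(price=100, qty=7): fills=none; bids=[#3:7@100] asks=[#1:3@102]
After op 4 cancel(order #1): fills=none; bids=[#3:7@100] asks=[-]
After op 5 [order #4] limit_sell(price=98, qty=9): fills=#3x#4:7@100; bids=[-] asks=[#4:2@98]
After op 6 [order #5] limit_buy(price=95, qty=3): fills=none; bids=[#5:3@95] asks=[#4:2@98]
After op 7 [order #6] limit_sell(price=103, qty=3): fills=none; bids=[#5:3@95] asks=[#4:2@98 #6:3@103]
After op 8 [order #7] limit_sell(price=101, qty=1): fills=none; bids=[#5:3@95] asks=[#4:2@98 #7:1@101 #6:3@103]
After op 9 [order #8] limit_sell(price=105, qty=3): fills=none; bids=[#5:3@95] asks=[#4:2@98 #7:1@101 #6:3@103 #8:3@105]

Answer: 7@100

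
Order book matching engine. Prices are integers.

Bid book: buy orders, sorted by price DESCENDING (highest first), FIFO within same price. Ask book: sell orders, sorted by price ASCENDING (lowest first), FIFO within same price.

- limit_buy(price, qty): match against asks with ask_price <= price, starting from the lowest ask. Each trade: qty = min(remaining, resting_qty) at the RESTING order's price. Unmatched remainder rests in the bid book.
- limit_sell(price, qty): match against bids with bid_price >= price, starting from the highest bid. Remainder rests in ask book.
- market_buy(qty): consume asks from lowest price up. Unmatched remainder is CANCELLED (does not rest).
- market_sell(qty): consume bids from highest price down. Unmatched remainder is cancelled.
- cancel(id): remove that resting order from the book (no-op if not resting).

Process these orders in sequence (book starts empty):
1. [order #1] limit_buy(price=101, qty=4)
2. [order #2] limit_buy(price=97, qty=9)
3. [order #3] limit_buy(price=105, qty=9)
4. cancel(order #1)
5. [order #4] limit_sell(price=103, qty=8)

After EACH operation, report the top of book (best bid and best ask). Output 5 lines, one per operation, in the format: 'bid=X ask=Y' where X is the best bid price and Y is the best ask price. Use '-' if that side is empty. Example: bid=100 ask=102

After op 1 [order #1] limit_buy(price=101, qty=4): fills=none; bids=[#1:4@101] asks=[-]
After op 2 [order #2] limit_buy(price=97, qty=9): fills=none; bids=[#1:4@101 #2:9@97] asks=[-]
After op 3 [order #3] limit_buy(price=105, qty=9): fills=none; bids=[#3:9@105 #1:4@101 #2:9@97] asks=[-]
After op 4 cancel(order #1): fills=none; bids=[#3:9@105 #2:9@97] asks=[-]
After op 5 [order #4] limit_sell(price=103, qty=8): fills=#3x#4:8@105; bids=[#3:1@105 #2:9@97] asks=[-]

Answer: bid=101 ask=-
bid=101 ask=-
bid=105 ask=-
bid=105 ask=-
bid=105 ask=-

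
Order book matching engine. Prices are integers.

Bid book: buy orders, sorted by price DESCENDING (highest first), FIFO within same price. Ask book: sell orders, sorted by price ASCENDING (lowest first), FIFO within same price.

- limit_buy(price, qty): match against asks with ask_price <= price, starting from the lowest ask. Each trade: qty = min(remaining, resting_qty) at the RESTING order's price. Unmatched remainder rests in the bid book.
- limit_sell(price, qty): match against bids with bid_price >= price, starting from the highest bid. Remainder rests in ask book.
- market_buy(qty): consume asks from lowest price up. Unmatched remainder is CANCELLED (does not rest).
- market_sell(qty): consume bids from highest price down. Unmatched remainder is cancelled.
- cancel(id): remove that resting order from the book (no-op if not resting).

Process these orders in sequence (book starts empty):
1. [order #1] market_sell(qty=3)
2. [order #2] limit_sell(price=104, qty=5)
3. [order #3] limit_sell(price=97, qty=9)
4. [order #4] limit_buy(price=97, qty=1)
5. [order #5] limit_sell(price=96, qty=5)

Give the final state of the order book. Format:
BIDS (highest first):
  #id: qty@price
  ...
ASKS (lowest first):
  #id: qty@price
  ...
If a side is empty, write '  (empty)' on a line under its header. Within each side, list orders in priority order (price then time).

Answer: BIDS (highest first):
  (empty)
ASKS (lowest first):
  #5: 5@96
  #3: 8@97
  #2: 5@104

Derivation:
After op 1 [order #1] market_sell(qty=3): fills=none; bids=[-] asks=[-]
After op 2 [order #2] limit_sell(price=104, qty=5): fills=none; bids=[-] asks=[#2:5@104]
After op 3 [order #3] limit_sell(price=97, qty=9): fills=none; bids=[-] asks=[#3:9@97 #2:5@104]
After op 4 [order #4] limit_buy(price=97, qty=1): fills=#4x#3:1@97; bids=[-] asks=[#3:8@97 #2:5@104]
After op 5 [order #5] limit_sell(price=96, qty=5): fills=none; bids=[-] asks=[#5:5@96 #3:8@97 #2:5@104]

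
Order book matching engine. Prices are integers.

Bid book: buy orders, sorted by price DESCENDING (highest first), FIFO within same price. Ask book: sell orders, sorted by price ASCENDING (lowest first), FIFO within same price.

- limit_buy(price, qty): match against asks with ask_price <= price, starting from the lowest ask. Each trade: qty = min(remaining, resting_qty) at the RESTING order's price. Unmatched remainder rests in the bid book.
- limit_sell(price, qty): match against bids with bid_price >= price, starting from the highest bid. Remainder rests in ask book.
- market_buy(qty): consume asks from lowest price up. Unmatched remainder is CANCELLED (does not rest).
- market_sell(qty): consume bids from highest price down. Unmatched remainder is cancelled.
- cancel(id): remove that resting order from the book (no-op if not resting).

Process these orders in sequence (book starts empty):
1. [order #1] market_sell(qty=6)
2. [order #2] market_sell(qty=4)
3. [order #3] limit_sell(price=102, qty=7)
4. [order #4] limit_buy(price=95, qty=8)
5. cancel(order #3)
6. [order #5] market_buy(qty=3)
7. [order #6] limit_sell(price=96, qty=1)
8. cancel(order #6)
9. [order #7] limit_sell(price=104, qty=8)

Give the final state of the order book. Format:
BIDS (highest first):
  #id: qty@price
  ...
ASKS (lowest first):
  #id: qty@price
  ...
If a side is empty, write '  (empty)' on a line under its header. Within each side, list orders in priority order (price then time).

After op 1 [order #1] market_sell(qty=6): fills=none; bids=[-] asks=[-]
After op 2 [order #2] market_sell(qty=4): fills=none; bids=[-] asks=[-]
After op 3 [order #3] limit_sell(price=102, qty=7): fills=none; bids=[-] asks=[#3:7@102]
After op 4 [order #4] limit_buy(price=95, qty=8): fills=none; bids=[#4:8@95] asks=[#3:7@102]
After op 5 cancel(order #3): fills=none; bids=[#4:8@95] asks=[-]
After op 6 [order #5] market_buy(qty=3): fills=none; bids=[#4:8@95] asks=[-]
After op 7 [order #6] limit_sell(price=96, qty=1): fills=none; bids=[#4:8@95] asks=[#6:1@96]
After op 8 cancel(order #6): fills=none; bids=[#4:8@95] asks=[-]
After op 9 [order #7] limit_sell(price=104, qty=8): fills=none; bids=[#4:8@95] asks=[#7:8@104]

Answer: BIDS (highest first):
  #4: 8@95
ASKS (lowest first):
  #7: 8@104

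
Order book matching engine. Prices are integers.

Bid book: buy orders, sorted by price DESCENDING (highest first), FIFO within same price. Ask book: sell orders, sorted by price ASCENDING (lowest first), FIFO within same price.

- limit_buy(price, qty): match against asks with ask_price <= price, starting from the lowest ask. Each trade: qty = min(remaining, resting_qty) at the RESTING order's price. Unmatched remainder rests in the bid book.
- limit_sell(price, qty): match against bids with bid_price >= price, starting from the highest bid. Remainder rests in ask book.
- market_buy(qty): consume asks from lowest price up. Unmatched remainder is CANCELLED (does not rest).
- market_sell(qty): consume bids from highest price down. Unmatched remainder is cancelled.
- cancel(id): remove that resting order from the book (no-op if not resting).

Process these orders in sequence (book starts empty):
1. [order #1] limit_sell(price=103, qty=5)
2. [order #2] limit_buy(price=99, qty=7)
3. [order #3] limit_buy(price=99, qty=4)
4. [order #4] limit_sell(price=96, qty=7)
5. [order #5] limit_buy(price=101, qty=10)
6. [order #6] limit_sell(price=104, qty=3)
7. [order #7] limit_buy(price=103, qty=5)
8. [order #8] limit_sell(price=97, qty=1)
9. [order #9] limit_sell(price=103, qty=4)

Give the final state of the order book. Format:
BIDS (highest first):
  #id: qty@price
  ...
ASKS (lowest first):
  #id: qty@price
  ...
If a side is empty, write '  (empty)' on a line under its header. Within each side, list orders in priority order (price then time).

Answer: BIDS (highest first):
  #5: 9@101
  #3: 4@99
ASKS (lowest first):
  #9: 4@103
  #6: 3@104

Derivation:
After op 1 [order #1] limit_sell(price=103, qty=5): fills=none; bids=[-] asks=[#1:5@103]
After op 2 [order #2] limit_buy(price=99, qty=7): fills=none; bids=[#2:7@99] asks=[#1:5@103]
After op 3 [order #3] limit_buy(price=99, qty=4): fills=none; bids=[#2:7@99 #3:4@99] asks=[#1:5@103]
After op 4 [order #4] limit_sell(price=96, qty=7): fills=#2x#4:7@99; bids=[#3:4@99] asks=[#1:5@103]
After op 5 [order #5] limit_buy(price=101, qty=10): fills=none; bids=[#5:10@101 #3:4@99] asks=[#1:5@103]
After op 6 [order #6] limit_sell(price=104, qty=3): fills=none; bids=[#5:10@101 #3:4@99] asks=[#1:5@103 #6:3@104]
After op 7 [order #7] limit_buy(price=103, qty=5): fills=#7x#1:5@103; bids=[#5:10@101 #3:4@99] asks=[#6:3@104]
After op 8 [order #8] limit_sell(price=97, qty=1): fills=#5x#8:1@101; bids=[#5:9@101 #3:4@99] asks=[#6:3@104]
After op 9 [order #9] limit_sell(price=103, qty=4): fills=none; bids=[#5:9@101 #3:4@99] asks=[#9:4@103 #6:3@104]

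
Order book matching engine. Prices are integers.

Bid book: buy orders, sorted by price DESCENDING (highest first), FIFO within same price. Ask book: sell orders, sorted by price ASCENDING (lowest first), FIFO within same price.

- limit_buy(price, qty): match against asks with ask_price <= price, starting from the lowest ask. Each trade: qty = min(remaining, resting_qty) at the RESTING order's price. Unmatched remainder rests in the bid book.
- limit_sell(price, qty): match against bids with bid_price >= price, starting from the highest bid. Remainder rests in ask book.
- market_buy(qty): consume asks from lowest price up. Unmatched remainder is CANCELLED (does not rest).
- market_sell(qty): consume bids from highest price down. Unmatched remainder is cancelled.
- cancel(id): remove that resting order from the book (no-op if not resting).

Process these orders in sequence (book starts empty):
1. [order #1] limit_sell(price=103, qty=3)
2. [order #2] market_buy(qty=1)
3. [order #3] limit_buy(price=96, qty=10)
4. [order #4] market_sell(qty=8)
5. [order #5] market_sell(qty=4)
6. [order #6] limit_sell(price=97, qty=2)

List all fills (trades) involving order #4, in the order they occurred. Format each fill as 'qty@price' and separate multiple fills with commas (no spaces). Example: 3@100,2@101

After op 1 [order #1] limit_sell(price=103, qty=3): fills=none; bids=[-] asks=[#1:3@103]
After op 2 [order #2] market_buy(qty=1): fills=#2x#1:1@103; bids=[-] asks=[#1:2@103]
After op 3 [order #3] limit_buy(price=96, qty=10): fills=none; bids=[#3:10@96] asks=[#1:2@103]
After op 4 [order #4] market_sell(qty=8): fills=#3x#4:8@96; bids=[#3:2@96] asks=[#1:2@103]
After op 5 [order #5] market_sell(qty=4): fills=#3x#5:2@96; bids=[-] asks=[#1:2@103]
After op 6 [order #6] limit_sell(price=97, qty=2): fills=none; bids=[-] asks=[#6:2@97 #1:2@103]

Answer: 8@96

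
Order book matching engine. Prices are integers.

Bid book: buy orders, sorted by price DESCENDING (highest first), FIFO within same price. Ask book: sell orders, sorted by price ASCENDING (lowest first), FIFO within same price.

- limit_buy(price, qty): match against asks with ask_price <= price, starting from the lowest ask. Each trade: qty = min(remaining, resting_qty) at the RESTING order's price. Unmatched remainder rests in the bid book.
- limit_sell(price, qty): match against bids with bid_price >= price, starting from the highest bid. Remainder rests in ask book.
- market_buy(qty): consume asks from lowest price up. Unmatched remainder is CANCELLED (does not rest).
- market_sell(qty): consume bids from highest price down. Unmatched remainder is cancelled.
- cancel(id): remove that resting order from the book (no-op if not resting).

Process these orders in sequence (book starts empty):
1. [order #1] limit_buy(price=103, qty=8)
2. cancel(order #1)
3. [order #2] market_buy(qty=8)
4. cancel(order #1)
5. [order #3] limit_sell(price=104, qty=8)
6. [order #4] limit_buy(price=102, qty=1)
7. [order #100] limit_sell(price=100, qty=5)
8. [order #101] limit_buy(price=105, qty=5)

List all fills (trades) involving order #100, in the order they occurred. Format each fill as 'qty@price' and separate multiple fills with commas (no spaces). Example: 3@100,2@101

Answer: 1@102,4@100

Derivation:
After op 1 [order #1] limit_buy(price=103, qty=8): fills=none; bids=[#1:8@103] asks=[-]
After op 2 cancel(order #1): fills=none; bids=[-] asks=[-]
After op 3 [order #2] market_buy(qty=8): fills=none; bids=[-] asks=[-]
After op 4 cancel(order #1): fills=none; bids=[-] asks=[-]
After op 5 [order #3] limit_sell(price=104, qty=8): fills=none; bids=[-] asks=[#3:8@104]
After op 6 [order #4] limit_buy(price=102, qty=1): fills=none; bids=[#4:1@102] asks=[#3:8@104]
After op 7 [order #100] limit_sell(price=100, qty=5): fills=#4x#100:1@102; bids=[-] asks=[#100:4@100 #3:8@104]
After op 8 [order #101] limit_buy(price=105, qty=5): fills=#101x#100:4@100 #101x#3:1@104; bids=[-] asks=[#3:7@104]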